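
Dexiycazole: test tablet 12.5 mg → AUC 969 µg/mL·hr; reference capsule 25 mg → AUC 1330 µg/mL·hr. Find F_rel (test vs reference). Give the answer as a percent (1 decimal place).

F_rel = 145.7%

F_rel = (AUC_test/D_test) / (AUC_ref/D_ref)
      = (969/12.5) / (1330/25)
      = 77.52 / 53.2 = 1.4571 = 145.71%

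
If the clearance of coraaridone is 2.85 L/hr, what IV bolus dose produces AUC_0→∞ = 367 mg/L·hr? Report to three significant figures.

Dose = 1050 mg

Dose_iv = CL × AUC_0→∞
     = 2.85 × 367 = 1045.95 mg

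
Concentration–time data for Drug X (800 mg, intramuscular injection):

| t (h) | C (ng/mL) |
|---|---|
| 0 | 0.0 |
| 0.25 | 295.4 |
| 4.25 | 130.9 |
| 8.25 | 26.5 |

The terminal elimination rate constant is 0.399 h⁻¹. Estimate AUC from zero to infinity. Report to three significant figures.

AUC = 1270 ng/mL·h

Trapezoidal AUC_0→8.25:
  [0→0.25]: (0.0+295.4)/2 × 0.25 = 36.925
  [0.25→4.25]: (295.4+130.9)/2 × 4 = 852.6
  [4.25→8.25]: (130.9+26.5)/2 × 4 = 314.8
  Sum = 1204.325 ng/mL·h
Extrapolated tail: C_last / k_e = 26.5 / 0.399 = 66.416
AUC_0→∞ = 1204.325 + 66.416 = 1270.741 ng/mL·h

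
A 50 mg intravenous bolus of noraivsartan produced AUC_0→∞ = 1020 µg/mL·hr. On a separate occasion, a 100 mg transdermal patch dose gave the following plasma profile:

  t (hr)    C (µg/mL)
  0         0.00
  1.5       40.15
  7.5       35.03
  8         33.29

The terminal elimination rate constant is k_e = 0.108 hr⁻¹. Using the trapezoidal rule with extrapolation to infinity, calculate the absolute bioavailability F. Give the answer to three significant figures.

Trapezoidal AUC_0→8 (transdermal patch):
  [0→1.5]: (0.00+40.15)/2 × 1.5 = 30.1125
  [1.5→7.5]: (40.15+35.03)/2 × 6 = 225.54
  [7.5→8]: (35.03+33.29)/2 × 0.5 = 17.08
  Sum = 272.7325 µg/mL·hr
Tail: C_last/k_e = 33.29/0.108 = 308.241
AUC_0→∞ (transdermal patch) = 272.7325 + 308.241 = 580.9735 µg/mL·hr
F = (AUC_ev/D_ev)/(AUC_iv/D_iv) = (580.9735/100)/(1020/50) = 5.809735/20.4 = 0.2848

F = 0.285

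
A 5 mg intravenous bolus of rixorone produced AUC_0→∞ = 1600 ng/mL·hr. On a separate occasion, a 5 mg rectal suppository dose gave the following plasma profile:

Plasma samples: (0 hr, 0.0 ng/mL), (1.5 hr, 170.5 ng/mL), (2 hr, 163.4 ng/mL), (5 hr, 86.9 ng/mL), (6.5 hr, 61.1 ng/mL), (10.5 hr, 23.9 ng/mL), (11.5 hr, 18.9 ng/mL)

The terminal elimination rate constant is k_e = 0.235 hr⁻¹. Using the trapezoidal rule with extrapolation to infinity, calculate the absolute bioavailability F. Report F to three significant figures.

Trapezoidal AUC_0→11.5 (rectal suppository):
  [0→1.5]: (0.0+170.5)/2 × 1.5 = 127.875
  [1.5→2]: (170.5+163.4)/2 × 0.5 = 83.475
  [2→5]: (163.4+86.9)/2 × 3 = 375.45
  [5→6.5]: (86.9+61.1)/2 × 1.5 = 111.0
  [6.5→10.5]: (61.1+23.9)/2 × 4 = 170.0
  [10.5→11.5]: (23.9+18.9)/2 × 1 = 21.4
  Sum = 889.2 ng/mL·hr
Tail: C_last/k_e = 18.9/0.235 = 80.426
AUC_0→∞ (rectal suppository) = 889.2 + 80.426 = 969.626 ng/mL·hr
F = (AUC_ev/D_ev)/(AUC_iv/D_iv) = (969.626/5)/(1600/5) = 193.9252/320 = 0.6060

F = 0.606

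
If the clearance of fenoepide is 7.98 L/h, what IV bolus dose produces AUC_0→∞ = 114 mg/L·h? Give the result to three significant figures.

Dose = 910 mg

Dose_iv = CL × AUC_0→∞
     = 7.98 × 114 = 909.72 mg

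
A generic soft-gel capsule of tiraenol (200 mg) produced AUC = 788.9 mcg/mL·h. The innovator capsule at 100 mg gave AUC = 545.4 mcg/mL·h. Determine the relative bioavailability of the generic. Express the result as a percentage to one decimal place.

F_rel = (AUC_test/D_test) / (AUC_ref/D_ref)
      = (788.9/200) / (545.4/100)
      = 3.9445 / 5.454 = 0.7232 = 72.32%

F_rel = 72.3%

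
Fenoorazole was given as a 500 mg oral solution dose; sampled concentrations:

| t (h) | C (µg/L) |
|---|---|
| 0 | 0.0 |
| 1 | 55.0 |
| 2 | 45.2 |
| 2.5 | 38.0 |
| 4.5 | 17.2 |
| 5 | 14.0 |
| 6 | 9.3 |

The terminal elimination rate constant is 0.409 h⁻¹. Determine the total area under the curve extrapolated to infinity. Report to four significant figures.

Trapezoidal AUC_0→6:
  [0→1]: (0.0+55.0)/2 × 1 = 27.5
  [1→2]: (55.0+45.2)/2 × 1 = 50.1
  [2→2.5]: (45.2+38.0)/2 × 0.5 = 20.8
  [2.5→4.5]: (38.0+17.2)/2 × 2 = 55.2
  [4.5→5]: (17.2+14.0)/2 × 0.5 = 7.8
  [5→6]: (14.0+9.3)/2 × 1 = 11.65
  Sum = 173.05 µg/L·h
Extrapolated tail: C_last / k_e = 9.3 / 0.409 = 22.738
AUC_0→∞ = 173.05 + 22.738 = 195.788 µg/L·h

AUC = 195.8 µg/L·h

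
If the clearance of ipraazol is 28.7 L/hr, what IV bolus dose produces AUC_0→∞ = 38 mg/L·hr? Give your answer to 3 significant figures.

Dose_iv = CL × AUC_0→∞
     = 28.7 × 38 = 1090.6 mg

Dose = 1090 mg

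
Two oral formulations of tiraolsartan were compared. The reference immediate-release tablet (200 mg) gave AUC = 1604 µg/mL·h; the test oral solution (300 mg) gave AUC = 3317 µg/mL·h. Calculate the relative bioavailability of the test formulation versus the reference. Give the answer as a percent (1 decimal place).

F_rel = (AUC_test/D_test) / (AUC_ref/D_ref)
      = (3317/300) / (1604/200)
      = 11.0567 / 8.02 = 1.3786 = 137.86%

F_rel = 137.9%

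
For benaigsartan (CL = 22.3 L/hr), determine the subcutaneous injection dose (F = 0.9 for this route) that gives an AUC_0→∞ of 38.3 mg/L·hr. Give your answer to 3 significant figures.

Dose = CL × AUC_0→∞ / F
     = 22.3 × 38.3 / 0.9 = 948.989 mg

Dose = 949 mg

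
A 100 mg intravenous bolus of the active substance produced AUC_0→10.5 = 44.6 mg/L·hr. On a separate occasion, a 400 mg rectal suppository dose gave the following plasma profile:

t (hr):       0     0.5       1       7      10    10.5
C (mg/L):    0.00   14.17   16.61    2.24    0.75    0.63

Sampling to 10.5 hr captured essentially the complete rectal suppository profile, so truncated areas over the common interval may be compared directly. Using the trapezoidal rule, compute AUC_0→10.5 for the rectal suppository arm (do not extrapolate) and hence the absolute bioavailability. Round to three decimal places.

F = 0.407

Trapezoidal AUC_0→10.5 (rectal suppository):
  [0→0.5]: (0.00+14.17)/2 × 0.5 = 3.5425
  [0.5→1]: (14.17+16.61)/2 × 0.5 = 7.695
  [1→7]: (16.61+2.24)/2 × 6 = 56.55
  [7→10]: (2.24+0.75)/2 × 3 = 4.485
  [10→10.5]: (0.75+0.63)/2 × 0.5 = 0.345
  Sum = 72.6175 mg/L·hr
F = (AUC_ev/D_ev)/(AUC_iv/D_iv) = (72.6175/400)/(44.6/100) = 0.18154375/0.446 = 0.4070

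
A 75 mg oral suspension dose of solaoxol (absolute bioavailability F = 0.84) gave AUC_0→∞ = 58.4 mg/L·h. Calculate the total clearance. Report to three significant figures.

CL = F × Dose / AUC_0→∞
   = 0.84 × 75 / 58.4 = 1.07877 L/h

CL = 1.08 L/h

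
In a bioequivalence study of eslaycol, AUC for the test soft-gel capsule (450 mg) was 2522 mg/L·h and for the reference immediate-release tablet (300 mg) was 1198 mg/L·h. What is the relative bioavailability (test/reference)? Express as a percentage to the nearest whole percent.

F_rel = (AUC_test/D_test) / (AUC_ref/D_ref)
      = (2522/450) / (1198/300)
      = 5.60444 / 3.99333 = 1.4035 = 140.35%

F_rel = 140%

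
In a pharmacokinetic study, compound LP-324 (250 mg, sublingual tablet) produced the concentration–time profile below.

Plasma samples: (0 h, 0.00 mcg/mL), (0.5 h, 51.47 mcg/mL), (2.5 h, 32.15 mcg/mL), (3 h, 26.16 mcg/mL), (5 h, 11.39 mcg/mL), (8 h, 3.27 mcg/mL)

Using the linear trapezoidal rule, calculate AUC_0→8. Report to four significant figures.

AUC = 170.6 mcg/mL·h

Trapezoidal AUC_0→8:
  [0→0.5]: (0.00+51.47)/2 × 0.5 = 12.8675
  [0.5→2.5]: (51.47+32.15)/2 × 2 = 83.62
  [2.5→3]: (32.15+26.16)/2 × 0.5 = 14.5775
  [3→5]: (26.16+11.39)/2 × 2 = 37.55
  [5→8]: (11.39+3.27)/2 × 3 = 21.99
  Sum = 170.605 mcg/mL·h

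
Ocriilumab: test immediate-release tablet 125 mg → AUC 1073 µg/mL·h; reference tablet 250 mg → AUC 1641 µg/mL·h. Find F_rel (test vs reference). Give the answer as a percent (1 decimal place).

F_rel = (AUC_test/D_test) / (AUC_ref/D_ref)
      = (1073/125) / (1641/250)
      = 8.584 / 6.564 = 1.3077 = 130.77%

F_rel = 130.8%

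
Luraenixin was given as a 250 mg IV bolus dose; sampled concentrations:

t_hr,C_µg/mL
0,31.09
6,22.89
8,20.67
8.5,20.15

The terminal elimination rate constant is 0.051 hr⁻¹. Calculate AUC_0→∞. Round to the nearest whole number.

AUC = 611 µg/mL·hr

Trapezoidal AUC_0→8.5:
  [0→6]: (31.09+22.89)/2 × 6 = 161.94
  [6→8]: (22.89+20.67)/2 × 2 = 43.56
  [8→8.5]: (20.67+20.15)/2 × 0.5 = 10.205
  Sum = 215.705 µg/mL·hr
Extrapolated tail: C_last / k_e = 20.15 / 0.051 = 395.098
AUC_0→∞ = 215.705 + 395.098 = 610.803 µg/mL·hr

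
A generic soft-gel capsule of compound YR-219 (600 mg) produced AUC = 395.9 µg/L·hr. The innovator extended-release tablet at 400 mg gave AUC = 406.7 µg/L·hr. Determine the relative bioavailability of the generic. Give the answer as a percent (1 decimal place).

F_rel = 64.9%

F_rel = (AUC_test/D_test) / (AUC_ref/D_ref)
      = (395.9/600) / (406.7/400)
      = 0.659833 / 1.01675 = 0.6490 = 64.90%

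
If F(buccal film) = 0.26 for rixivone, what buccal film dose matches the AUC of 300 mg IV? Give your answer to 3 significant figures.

D_buccal = 1150 mg

For equal systemic exposure: F × D_ev = D_iv
D_ev = D_iv / F = 300 / 0.26 = 1153.85 mg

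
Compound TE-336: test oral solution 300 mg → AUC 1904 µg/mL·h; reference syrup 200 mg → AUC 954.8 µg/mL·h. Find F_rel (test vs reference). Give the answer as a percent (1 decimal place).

F_rel = 132.9%

F_rel = (AUC_test/D_test) / (AUC_ref/D_ref)
      = (1904/300) / (954.8/200)
      = 6.34667 / 4.774 = 1.3294 = 132.94%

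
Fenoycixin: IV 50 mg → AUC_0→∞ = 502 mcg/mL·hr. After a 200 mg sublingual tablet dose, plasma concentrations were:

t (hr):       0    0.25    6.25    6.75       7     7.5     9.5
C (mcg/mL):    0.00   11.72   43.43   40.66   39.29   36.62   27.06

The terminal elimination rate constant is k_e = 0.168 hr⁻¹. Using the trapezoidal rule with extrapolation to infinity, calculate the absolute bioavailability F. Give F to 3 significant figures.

Trapezoidal AUC_0→9.5 (sublingual tablet):
  [0→0.25]: (0.00+11.72)/2 × 0.25 = 1.465
  [0.25→6.25]: (11.72+43.43)/2 × 6 = 165.45
  [6.25→6.75]: (43.43+40.66)/2 × 0.5 = 21.0225
  [6.75→7]: (40.66+39.29)/2 × 0.25 = 9.99375
  [7→7.5]: (39.29+36.62)/2 × 0.5 = 18.9775
  [7.5→9.5]: (36.62+27.06)/2 × 2 = 63.68
  Sum = 280.58875 mcg/mL·hr
Tail: C_last/k_e = 27.06/0.168 = 161.071
AUC_0→∞ (sublingual tablet) = 280.58875 + 161.071 = 441.65975 mcg/mL·hr
F = (AUC_ev/D_ev)/(AUC_iv/D_iv) = (441.65975/200)/(502/50) = 2.2083/10.04 = 0.2200

F = 0.220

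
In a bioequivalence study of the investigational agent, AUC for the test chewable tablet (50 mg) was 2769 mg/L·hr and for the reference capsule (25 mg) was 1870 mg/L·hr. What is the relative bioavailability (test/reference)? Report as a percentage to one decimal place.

F_rel = 74.0%

F_rel = (AUC_test/D_test) / (AUC_ref/D_ref)
      = (2769/50) / (1870/25)
      = 55.38 / 74.8 = 0.7404 = 74.04%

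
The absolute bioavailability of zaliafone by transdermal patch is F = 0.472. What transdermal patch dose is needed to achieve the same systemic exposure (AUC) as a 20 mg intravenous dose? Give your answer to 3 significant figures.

D_transdermal = 42.4 mg

For equal systemic exposure: F × D_ev = D_iv
D_ev = D_iv / F = 20 / 0.472 = 42.3729 mg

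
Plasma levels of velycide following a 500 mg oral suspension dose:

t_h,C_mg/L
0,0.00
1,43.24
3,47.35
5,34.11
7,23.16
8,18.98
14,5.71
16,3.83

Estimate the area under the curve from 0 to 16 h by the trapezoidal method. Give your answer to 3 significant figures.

Trapezoidal AUC_0→16:
  [0→1]: (0.00+43.24)/2 × 1 = 21.62
  [1→3]: (43.24+47.35)/2 × 2 = 90.59
  [3→5]: (47.35+34.11)/2 × 2 = 81.46
  [5→7]: (34.11+23.16)/2 × 2 = 57.27
  [7→8]: (23.16+18.98)/2 × 1 = 21.07
  [8→14]: (18.98+5.71)/2 × 6 = 74.07
  [14→16]: (5.71+3.83)/2 × 2 = 9.54
  Sum = 355.62 mg/L·h

AUC = 356 mg/L·h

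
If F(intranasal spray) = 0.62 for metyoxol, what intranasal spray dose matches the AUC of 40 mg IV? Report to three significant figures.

D_intranasal = 64.5 mg

For equal systemic exposure: F × D_ev = D_iv
D_ev = D_iv / F = 40 / 0.62 = 64.5161 mg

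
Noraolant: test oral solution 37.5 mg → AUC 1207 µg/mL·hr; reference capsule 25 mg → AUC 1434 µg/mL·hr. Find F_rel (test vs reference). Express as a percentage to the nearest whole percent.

F_rel = (AUC_test/D_test) / (AUC_ref/D_ref)
      = (1207/37.5) / (1434/25)
      = 32.1867 / 57.36 = 0.5611 = 56.11%

F_rel = 56%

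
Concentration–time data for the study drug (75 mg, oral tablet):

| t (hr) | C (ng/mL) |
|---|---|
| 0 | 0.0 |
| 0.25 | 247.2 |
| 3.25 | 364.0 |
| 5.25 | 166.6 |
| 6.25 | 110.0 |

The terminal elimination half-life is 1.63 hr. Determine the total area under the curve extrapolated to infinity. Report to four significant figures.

Trapezoidal AUC_0→6.25:
  [0→0.25]: (0.0+247.2)/2 × 0.25 = 30.9
  [0.25→3.25]: (247.2+364.0)/2 × 3 = 916.8
  [3.25→5.25]: (364.0+166.6)/2 × 2 = 530.6
  [5.25→6.25]: (166.6+110.0)/2 × 1 = 138.3
  Sum = 1616.6 ng/mL·hr
k_e = ln2 / t½ = 0.693147 / 1.63 = 0.4252 hr^-1
Extrapolated tail: C_last / k_e = 110.0 / 0.4252 = 258.702
AUC_0→∞ = 1616.6 + 258.702 = 1875.302 ng/mL·hr

AUC = 1875 ng/mL·hr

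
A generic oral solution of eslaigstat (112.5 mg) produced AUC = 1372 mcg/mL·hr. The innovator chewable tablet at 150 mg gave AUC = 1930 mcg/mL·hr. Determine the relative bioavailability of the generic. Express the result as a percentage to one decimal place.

F_rel = (AUC_test/D_test) / (AUC_ref/D_ref)
      = (1372/112.5) / (1930/150)
      = 12.1956 / 12.8667 = 0.9478 = 94.78%

F_rel = 94.8%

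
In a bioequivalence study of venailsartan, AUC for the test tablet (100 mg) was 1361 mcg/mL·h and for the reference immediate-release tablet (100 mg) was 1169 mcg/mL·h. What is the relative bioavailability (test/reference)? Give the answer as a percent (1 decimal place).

F_rel = (AUC_test/D_test) / (AUC_ref/D_ref)
      = (1361/100) / (1169/100)
      = 13.61 / 11.69 = 1.1642 = 116.42%

F_rel = 116.4%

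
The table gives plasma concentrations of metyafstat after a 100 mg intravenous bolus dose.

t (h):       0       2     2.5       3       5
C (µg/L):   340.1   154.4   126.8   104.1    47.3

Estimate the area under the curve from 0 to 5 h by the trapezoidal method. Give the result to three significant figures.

Trapezoidal AUC_0→5:
  [0→2]: (340.1+154.4)/2 × 2 = 494.5
  [2→2.5]: (154.4+126.8)/2 × 0.5 = 70.3
  [2.5→3]: (126.8+104.1)/2 × 0.5 = 57.725
  [3→5]: (104.1+47.3)/2 × 2 = 151.4
  Sum = 773.925 µg/L·h

AUC = 774 µg/L·h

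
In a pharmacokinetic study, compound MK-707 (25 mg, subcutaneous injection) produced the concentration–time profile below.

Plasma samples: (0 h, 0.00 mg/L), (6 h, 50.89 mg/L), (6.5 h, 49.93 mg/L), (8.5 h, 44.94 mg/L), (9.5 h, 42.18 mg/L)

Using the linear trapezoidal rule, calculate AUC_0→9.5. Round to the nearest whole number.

AUC = 316 mg/L·h

Trapezoidal AUC_0→9.5:
  [0→6]: (0.00+50.89)/2 × 6 = 152.67
  [6→6.5]: (50.89+49.93)/2 × 0.5 = 25.205
  [6.5→8.5]: (49.93+44.94)/2 × 2 = 94.87
  [8.5→9.5]: (44.94+42.18)/2 × 1 = 43.56
  Sum = 316.305 mg/L·h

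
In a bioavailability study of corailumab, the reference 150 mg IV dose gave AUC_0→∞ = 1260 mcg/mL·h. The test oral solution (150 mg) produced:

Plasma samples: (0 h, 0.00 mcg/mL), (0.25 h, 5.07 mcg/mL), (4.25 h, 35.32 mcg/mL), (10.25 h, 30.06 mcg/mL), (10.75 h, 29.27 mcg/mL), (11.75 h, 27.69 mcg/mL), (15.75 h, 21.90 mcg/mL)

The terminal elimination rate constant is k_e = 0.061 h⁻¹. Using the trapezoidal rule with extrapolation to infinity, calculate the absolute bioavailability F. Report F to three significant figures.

Trapezoidal AUC_0→15.75 (oral solution):
  [0→0.25]: (0.00+5.07)/2 × 0.25 = 0.63375
  [0.25→4.25]: (5.07+35.32)/2 × 4 = 80.78
  [4.25→10.25]: (35.32+30.06)/2 × 6 = 196.14
  [10.25→10.75]: (30.06+29.27)/2 × 0.5 = 14.8325
  [10.75→11.75]: (29.27+27.69)/2 × 1 = 28.48
  [11.75→15.75]: (27.69+21.90)/2 × 4 = 99.18
  Sum = 420.04625 mcg/mL·h
Tail: C_last/k_e = 21.90/0.061 = 359.016
AUC_0→∞ (oral solution) = 420.04625 + 359.016 = 779.06225 mcg/mL·h
F = (AUC_ev/D_ev)/(AUC_iv/D_iv) = (779.06225/150)/(1260/150) = 5.19375/8.4 = 0.6183

F = 0.618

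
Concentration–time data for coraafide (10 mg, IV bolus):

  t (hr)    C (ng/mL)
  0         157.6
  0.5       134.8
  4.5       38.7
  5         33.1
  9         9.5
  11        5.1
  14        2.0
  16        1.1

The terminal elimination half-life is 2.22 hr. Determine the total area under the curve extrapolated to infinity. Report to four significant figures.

Trapezoidal AUC_0→16:
  [0→0.5]: (157.6+134.8)/2 × 0.5 = 73.1
  [0.5→4.5]: (134.8+38.7)/2 × 4 = 347.0
  [4.5→5]: (38.7+33.1)/2 × 0.5 = 17.95
  [5→9]: (33.1+9.5)/2 × 4 = 85.2
  [9→11]: (9.5+5.1)/2 × 2 = 14.6
  [11→14]: (5.1+2.0)/2 × 3 = 10.65
  [14→16]: (2.0+1.1)/2 × 2 = 3.1
  Sum = 551.6 ng/mL·hr
k_e = ln2 / t½ = 0.693147 / 2.22 = 0.3122 hr^-1
Extrapolated tail: C_last / k_e = 1.1 / 0.3122 = 3.523
AUC_0→∞ = 551.6 + 3.523 = 555.123 ng/mL·hr

AUC = 555.1 ng/mL·hr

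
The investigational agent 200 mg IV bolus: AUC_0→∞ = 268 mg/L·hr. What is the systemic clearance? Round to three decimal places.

CL = Dose_iv / AUC_0→∞
   = 200 / 268 = 0.746269 L/hr

CL = 0.746 L/hr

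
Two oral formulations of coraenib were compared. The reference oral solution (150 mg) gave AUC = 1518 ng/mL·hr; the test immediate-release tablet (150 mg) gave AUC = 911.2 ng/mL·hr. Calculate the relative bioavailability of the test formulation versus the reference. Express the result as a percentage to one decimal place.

F_rel = (AUC_test/D_test) / (AUC_ref/D_ref)
      = (911.2/150) / (1518/150)
      = 6.07467 / 10.12 = 0.6003 = 60.03%

F_rel = 60.0%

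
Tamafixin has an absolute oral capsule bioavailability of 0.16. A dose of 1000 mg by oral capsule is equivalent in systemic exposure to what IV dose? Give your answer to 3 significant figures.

Systemic exposure from an extravascular dose = F × D_ev, so the equivalent IV dose is F × D_ev.
D_iv = F × D_ev = 0.16 × 1000 = 160 mg

D_iv = 160 mg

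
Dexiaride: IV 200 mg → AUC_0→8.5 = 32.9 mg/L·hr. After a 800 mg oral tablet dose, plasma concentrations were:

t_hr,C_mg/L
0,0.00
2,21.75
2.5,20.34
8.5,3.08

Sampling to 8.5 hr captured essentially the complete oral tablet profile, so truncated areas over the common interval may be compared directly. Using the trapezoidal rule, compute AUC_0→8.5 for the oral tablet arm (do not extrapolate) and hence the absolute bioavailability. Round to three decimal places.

Trapezoidal AUC_0→8.5 (oral tablet):
  [0→2]: (0.00+21.75)/2 × 2 = 21.75
  [2→2.5]: (21.75+20.34)/2 × 0.5 = 10.5225
  [2.5→8.5]: (20.34+3.08)/2 × 6 = 70.26
  Sum = 102.5325 mg/L·hr
F = (AUC_ev/D_ev)/(AUC_iv/D_iv) = (102.5325/800)/(32.9/200) = 0.128166/0.1645 = 0.7791

F = 0.779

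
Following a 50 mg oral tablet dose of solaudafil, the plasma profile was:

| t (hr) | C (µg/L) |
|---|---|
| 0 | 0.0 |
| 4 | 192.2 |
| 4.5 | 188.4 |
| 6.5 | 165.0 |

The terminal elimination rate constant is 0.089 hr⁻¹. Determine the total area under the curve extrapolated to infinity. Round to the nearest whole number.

AUC = 2687 µg/L·hr

Trapezoidal AUC_0→6.5:
  [0→4]: (0.0+192.2)/2 × 4 = 384.4
  [4→4.5]: (192.2+188.4)/2 × 0.5 = 95.15
  [4.5→6.5]: (188.4+165.0)/2 × 2 = 353.4
  Sum = 832.95 µg/L·hr
Extrapolated tail: C_last / k_e = 165.0 / 0.089 = 1853.933
AUC_0→∞ = 832.95 + 1853.933 = 2686.883 µg/L·hr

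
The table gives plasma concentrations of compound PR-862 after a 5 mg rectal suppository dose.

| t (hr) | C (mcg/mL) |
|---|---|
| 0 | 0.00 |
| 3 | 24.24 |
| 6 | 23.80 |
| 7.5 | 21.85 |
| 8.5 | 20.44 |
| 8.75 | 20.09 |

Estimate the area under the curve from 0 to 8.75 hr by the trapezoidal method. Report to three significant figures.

AUC = 169 mcg/mL·hr

Trapezoidal AUC_0→8.75:
  [0→3]: (0.00+24.24)/2 × 3 = 36.36
  [3→6]: (24.24+23.80)/2 × 3 = 72.06
  [6→7.5]: (23.80+21.85)/2 × 1.5 = 34.2375
  [7.5→8.5]: (21.85+20.44)/2 × 1 = 21.145
  [8.5→8.75]: (20.44+20.09)/2 × 0.25 = 5.06625
  Sum = 168.86875 mcg/mL·hr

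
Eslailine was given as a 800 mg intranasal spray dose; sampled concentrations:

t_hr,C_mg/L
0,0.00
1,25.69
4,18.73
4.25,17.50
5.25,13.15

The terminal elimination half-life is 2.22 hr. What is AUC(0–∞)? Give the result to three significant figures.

Trapezoidal AUC_0→5.25:
  [0→1]: (0.00+25.69)/2 × 1 = 12.845
  [1→4]: (25.69+18.73)/2 × 3 = 66.63
  [4→4.25]: (18.73+17.50)/2 × 0.25 = 4.52875
  [4.25→5.25]: (17.50+13.15)/2 × 1 = 15.325
  Sum = 99.32875 mg/L·hr
k_e = ln2 / t½ = 0.693147 / 2.22 = 0.3122 hr^-1
Extrapolated tail: C_last / k_e = 13.15 / 0.3122 = 42.120
AUC_0→∞ = 99.32875 + 42.120 = 141.44875 mg/L·hr

AUC = 141 mg/L·hr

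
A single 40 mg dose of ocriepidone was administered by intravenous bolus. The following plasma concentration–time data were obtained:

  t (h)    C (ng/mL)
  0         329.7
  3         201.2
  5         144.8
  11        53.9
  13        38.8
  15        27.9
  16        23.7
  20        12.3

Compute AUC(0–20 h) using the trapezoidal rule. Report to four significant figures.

AUC = 1996 ng/mL·h

Trapezoidal AUC_0→20:
  [0→3]: (329.7+201.2)/2 × 3 = 796.35
  [3→5]: (201.2+144.8)/2 × 2 = 346.0
  [5→11]: (144.8+53.9)/2 × 6 = 596.1
  [11→13]: (53.9+38.8)/2 × 2 = 92.7
  [13→15]: (38.8+27.9)/2 × 2 = 66.7
  [15→16]: (27.9+23.7)/2 × 1 = 25.8
  [16→20]: (23.7+12.3)/2 × 4 = 72.0
  Sum = 1995.65 ng/mL·h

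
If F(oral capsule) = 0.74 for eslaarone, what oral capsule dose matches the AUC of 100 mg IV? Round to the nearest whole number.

For equal systemic exposure: F × D_ev = D_iv
D_ev = D_iv / F = 100 / 0.74 = 135.135 mg

D_oral = 135 mg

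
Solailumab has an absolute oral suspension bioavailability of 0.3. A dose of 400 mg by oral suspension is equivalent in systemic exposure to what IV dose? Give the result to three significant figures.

D_iv = 120 mg

Systemic exposure from an extravascular dose = F × D_ev, so the equivalent IV dose is F × D_ev.
D_iv = F × D_ev = 0.3 × 400 = 120 mg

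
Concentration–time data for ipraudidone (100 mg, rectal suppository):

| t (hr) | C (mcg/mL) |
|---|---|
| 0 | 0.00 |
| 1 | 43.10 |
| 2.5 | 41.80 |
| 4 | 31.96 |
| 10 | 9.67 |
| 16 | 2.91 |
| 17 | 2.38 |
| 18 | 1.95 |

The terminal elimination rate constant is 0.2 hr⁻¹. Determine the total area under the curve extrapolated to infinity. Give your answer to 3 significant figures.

AUC = 318 mcg/mL·hr

Trapezoidal AUC_0→18:
  [0→1]: (0.00+43.10)/2 × 1 = 21.55
  [1→2.5]: (43.10+41.80)/2 × 1.5 = 63.675
  [2.5→4]: (41.80+31.96)/2 × 1.5 = 55.32
  [4→10]: (31.96+9.67)/2 × 6 = 124.89
  [10→16]: (9.67+2.91)/2 × 6 = 37.74
  [16→17]: (2.91+2.38)/2 × 1 = 2.645
  [17→18]: (2.38+1.95)/2 × 1 = 2.165
  Sum = 307.985 mcg/mL·hr
Extrapolated tail: C_last / k_e = 1.95 / 0.2 = 9.750
AUC_0→∞ = 307.985 + 9.750 = 317.735 mcg/mL·hr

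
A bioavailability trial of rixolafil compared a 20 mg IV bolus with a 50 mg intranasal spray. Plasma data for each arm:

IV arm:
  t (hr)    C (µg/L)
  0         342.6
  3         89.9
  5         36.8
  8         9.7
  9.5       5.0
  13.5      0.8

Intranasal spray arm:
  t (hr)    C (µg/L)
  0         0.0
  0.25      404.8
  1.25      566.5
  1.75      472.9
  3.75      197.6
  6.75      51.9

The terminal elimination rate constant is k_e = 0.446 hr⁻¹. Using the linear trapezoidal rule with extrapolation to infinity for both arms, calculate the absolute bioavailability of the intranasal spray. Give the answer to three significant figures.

F = 0.900

Trapezoidal AUC_0→13.5 (IV):
  [0→3]: (342.6+89.9)/2 × 3 = 648.75
  [3→5]: (89.9+36.8)/2 × 2 = 126.7
  [5→8]: (36.8+9.7)/2 × 3 = 69.75
  [8→9.5]: (9.7+5.0)/2 × 1.5 = 11.025
  [9.5→13.5]: (5.0+0.8)/2 × 4 = 11.6
  Sum = 867.825 µg/L·hr
IV tail: 0.8/0.446 = 1.794; AUC_iv,0→∞ = 867.825 + 1.794 = 869.619 µg/L·hr
Trapezoidal AUC_0→6.75 (intranasal spray):
  [0→0.25]: (0.0+404.8)/2 × 0.25 = 50.6
  [0.25→1.25]: (404.8+566.5)/2 × 1 = 485.65
  [1.25→1.75]: (566.5+472.9)/2 × 0.5 = 259.85
  [1.75→3.75]: (472.9+197.6)/2 × 2 = 670.5
  [3.75→6.75]: (197.6+51.9)/2 × 3 = 374.25
  Sum = 1840.85 µg/L·hr
intranasal spray tail: 51.9/0.446 = 116.368; AUC_ev,0→∞ = 1840.85 + 116.368 = 1957.218 µg/L·hr
F = (AUC_ev/D_ev)/(AUC_iv/D_iv) = (1957.218/50)/(869.619/20) = 39.14436/43.48095 = 0.9003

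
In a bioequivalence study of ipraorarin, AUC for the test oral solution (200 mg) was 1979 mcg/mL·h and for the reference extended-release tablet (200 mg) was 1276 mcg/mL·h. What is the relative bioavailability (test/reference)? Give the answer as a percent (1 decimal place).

F_rel = 155.1%

F_rel = (AUC_test/D_test) / (AUC_ref/D_ref)
      = (1979/200) / (1276/200)
      = 9.895 / 6.38 = 1.5509 = 155.09%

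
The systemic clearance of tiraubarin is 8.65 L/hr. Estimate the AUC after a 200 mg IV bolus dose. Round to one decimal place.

AUC = 23.1 mg/L·hr

AUC_0→∞ = Dose_iv / CL
        = 200 / 8.65 = 23.1214 mg/L·hr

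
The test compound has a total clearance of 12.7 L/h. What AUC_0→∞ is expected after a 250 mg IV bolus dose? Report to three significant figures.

AUC = 19.7 mg/L·h

AUC_0→∞ = Dose_iv / CL
        = 250 / 12.7 = 19.685 mg/L·h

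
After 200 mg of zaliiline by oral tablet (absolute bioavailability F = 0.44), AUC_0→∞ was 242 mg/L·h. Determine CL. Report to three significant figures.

CL = 0.364 L/h

CL = F × Dose / AUC_0→∞
   = 0.44 × 200 / 242 = 0.363636 L/h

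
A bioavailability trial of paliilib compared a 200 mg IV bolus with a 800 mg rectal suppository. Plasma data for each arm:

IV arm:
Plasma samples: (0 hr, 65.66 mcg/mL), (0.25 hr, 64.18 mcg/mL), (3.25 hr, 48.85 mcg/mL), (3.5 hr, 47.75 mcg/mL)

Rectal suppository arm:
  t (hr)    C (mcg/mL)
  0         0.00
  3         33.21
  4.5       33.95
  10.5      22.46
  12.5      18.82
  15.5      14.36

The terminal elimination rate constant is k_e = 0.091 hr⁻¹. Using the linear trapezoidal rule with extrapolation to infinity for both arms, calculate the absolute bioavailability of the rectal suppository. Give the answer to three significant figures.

F = 0.179

Trapezoidal AUC_0→3.5 (IV):
  [0→0.25]: (65.66+64.18)/2 × 0.25 = 16.23
  [0.25→3.25]: (64.18+48.85)/2 × 3 = 169.545
  [3.25→3.5]: (48.85+47.75)/2 × 0.25 = 12.075
  Sum = 197.85 mcg/mL·hr
IV tail: 47.75/0.091 = 524.725; AUC_iv,0→∞ = 197.85 + 524.725 = 722.575 mcg/mL·hr
Trapezoidal AUC_0→15.5 (rectal suppository):
  [0→3]: (0.00+33.21)/2 × 3 = 49.815
  [3→4.5]: (33.21+33.95)/2 × 1.5 = 50.37
  [4.5→10.5]: (33.95+22.46)/2 × 6 = 169.23
  [10.5→12.5]: (22.46+18.82)/2 × 2 = 41.28
  [12.5→15.5]: (18.82+14.36)/2 × 3 = 49.77
  Sum = 360.465 mcg/mL·hr
rectal suppository tail: 14.36/0.091 = 157.802; AUC_ev,0→∞ = 360.465 + 157.802 = 518.267 mcg/mL·hr
F = (AUC_ev/D_ev)/(AUC_iv/D_iv) = (518.267/800)/(722.575/200) = 0.64783375/3.612875 = 0.1793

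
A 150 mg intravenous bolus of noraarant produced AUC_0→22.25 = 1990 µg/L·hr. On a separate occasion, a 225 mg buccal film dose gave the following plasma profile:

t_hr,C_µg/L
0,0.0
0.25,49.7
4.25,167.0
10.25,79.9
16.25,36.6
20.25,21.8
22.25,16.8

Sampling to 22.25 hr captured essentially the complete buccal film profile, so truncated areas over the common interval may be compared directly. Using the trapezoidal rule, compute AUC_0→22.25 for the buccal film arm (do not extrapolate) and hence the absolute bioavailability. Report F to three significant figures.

Trapezoidal AUC_0→22.25 (buccal film):
  [0→0.25]: (0.0+49.7)/2 × 0.25 = 6.2125
  [0.25→4.25]: (49.7+167.0)/2 × 4 = 433.4
  [4.25→10.25]: (167.0+79.9)/2 × 6 = 740.7
  [10.25→16.25]: (79.9+36.6)/2 × 6 = 349.5
  [16.25→20.25]: (36.6+21.8)/2 × 4 = 116.8
  [20.25→22.25]: (21.8+16.8)/2 × 2 = 38.6
  Sum = 1685.2125 µg/L·hr
F = (AUC_ev/D_ev)/(AUC_iv/D_iv) = (1685.2125/225)/(1990/150) = 7.48983/13.2667 = 0.5646

F = 0.565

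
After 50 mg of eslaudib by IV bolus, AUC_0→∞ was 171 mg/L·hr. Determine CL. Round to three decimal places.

CL = 0.292 L/hr

CL = Dose_iv / AUC_0→∞
   = 50 / 171 = 0.292398 L/hr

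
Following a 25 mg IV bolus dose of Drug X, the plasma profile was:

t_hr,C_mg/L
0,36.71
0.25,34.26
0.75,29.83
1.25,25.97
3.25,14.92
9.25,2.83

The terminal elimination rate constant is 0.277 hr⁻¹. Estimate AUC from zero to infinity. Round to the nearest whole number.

AUC = 143 mg/L·hr

Trapezoidal AUC_0→9.25:
  [0→0.25]: (36.71+34.26)/2 × 0.25 = 8.87125
  [0.25→0.75]: (34.26+29.83)/2 × 0.5 = 16.0225
  [0.75→1.25]: (29.83+25.97)/2 × 0.5 = 13.95
  [1.25→3.25]: (25.97+14.92)/2 × 2 = 40.89
  [3.25→9.25]: (14.92+2.83)/2 × 6 = 53.25
  Sum = 132.98375 mg/L·hr
Extrapolated tail: C_last / k_e = 2.83 / 0.277 = 10.217
AUC_0→∞ = 132.98375 + 10.217 = 143.20075 mg/L·hr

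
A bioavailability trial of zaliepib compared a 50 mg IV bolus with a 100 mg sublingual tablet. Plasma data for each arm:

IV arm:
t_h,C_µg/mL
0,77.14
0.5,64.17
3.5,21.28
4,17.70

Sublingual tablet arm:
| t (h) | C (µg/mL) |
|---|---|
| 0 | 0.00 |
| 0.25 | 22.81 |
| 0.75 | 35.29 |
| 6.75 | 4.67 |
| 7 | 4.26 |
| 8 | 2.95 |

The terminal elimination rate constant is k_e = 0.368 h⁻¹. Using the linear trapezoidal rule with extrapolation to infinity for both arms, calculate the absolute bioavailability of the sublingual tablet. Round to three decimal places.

Trapezoidal AUC_0→4 (IV):
  [0→0.5]: (77.14+64.17)/2 × 0.5 = 35.3275
  [0.5→3.5]: (64.17+21.28)/2 × 3 = 128.175
  [3.5→4]: (21.28+17.70)/2 × 0.5 = 9.745
  Sum = 173.2475 µg/mL·h
IV tail: 17.70/0.368 = 48.098; AUC_iv,0→∞ = 173.2475 + 48.098 = 221.3455 µg/mL·h
Trapezoidal AUC_0→8 (sublingual tablet):
  [0→0.25]: (0.00+22.81)/2 × 0.25 = 2.85125
  [0.25→0.75]: (22.81+35.29)/2 × 0.5 = 14.525
  [0.75→6.75]: (35.29+4.67)/2 × 6 = 119.88
  [6.75→7]: (4.67+4.26)/2 × 0.25 = 1.11625
  [7→8]: (4.26+2.95)/2 × 1 = 3.605
  Sum = 141.9775 µg/mL·h
sublingual tablet tail: 2.95/0.368 = 8.016; AUC_ev,0→∞ = 141.9775 + 8.016 = 149.9935 µg/mL·h
F = (AUC_ev/D_ev)/(AUC_iv/D_iv) = (149.9935/100)/(221.3455/50) = 1.499935/4.42691 = 0.3388

F = 0.339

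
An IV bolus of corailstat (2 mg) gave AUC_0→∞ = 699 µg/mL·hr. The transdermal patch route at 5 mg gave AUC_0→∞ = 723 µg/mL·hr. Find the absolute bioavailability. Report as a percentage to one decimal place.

F = (AUC_ev / D_ev) / (AUC_iv / D_iv)
  = (723/5) / (699/2)
  = 144.6 / 349.5 = 0.4137
  = 41.37%

F = 41.4%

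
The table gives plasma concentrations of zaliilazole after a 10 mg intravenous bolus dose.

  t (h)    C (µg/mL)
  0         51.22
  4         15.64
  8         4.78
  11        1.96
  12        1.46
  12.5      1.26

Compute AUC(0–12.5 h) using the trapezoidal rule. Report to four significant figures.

Trapezoidal AUC_0→12.5:
  [0→4]: (51.22+15.64)/2 × 4 = 133.72
  [4→8]: (15.64+4.78)/2 × 4 = 40.84
  [8→11]: (4.78+1.96)/2 × 3 = 10.11
  [11→12]: (1.96+1.46)/2 × 1 = 1.71
  [12→12.5]: (1.46+1.26)/2 × 0.5 = 0.68
  Sum = 187.06 µg/mL·h

AUC = 187.1 µg/mL·h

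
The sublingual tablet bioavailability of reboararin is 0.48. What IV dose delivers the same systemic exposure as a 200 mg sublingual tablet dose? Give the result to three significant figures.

D_iv = 96.0 mg

Systemic exposure from an extravascular dose = F × D_ev, so the equivalent IV dose is F × D_ev.
D_iv = F × D_ev = 0.48 × 200 = 96 mg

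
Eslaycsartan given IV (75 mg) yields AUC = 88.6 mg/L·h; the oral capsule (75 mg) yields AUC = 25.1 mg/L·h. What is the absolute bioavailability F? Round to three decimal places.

F = (AUC_ev / D_ev) / (AUC_iv / D_iv)
  = (25.1/75) / (88.6/75)
  = 0.334667 / 1.18133 = 0.2833

F = 0.283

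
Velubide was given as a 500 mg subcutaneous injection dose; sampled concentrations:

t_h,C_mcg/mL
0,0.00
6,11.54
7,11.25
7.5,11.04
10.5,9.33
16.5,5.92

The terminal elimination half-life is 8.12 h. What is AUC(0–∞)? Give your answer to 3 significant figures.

AUC = 197 mcg/mL·h

Trapezoidal AUC_0→16.5:
  [0→6]: (0.00+11.54)/2 × 6 = 34.62
  [6→7]: (11.54+11.25)/2 × 1 = 11.395
  [7→7.5]: (11.25+11.04)/2 × 0.5 = 5.5725
  [7.5→10.5]: (11.04+9.33)/2 × 3 = 30.555
  [10.5→16.5]: (9.33+5.92)/2 × 6 = 45.75
  Sum = 127.8925 mcg/mL·h
k_e = ln2 / t½ = 0.693147 / 8.12 = 0.0854 h^-1
Extrapolated tail: C_last / k_e = 5.92 / 0.0854 = 69.321
AUC_0→∞ = 127.8925 + 69.321 = 197.2135 mcg/mL·h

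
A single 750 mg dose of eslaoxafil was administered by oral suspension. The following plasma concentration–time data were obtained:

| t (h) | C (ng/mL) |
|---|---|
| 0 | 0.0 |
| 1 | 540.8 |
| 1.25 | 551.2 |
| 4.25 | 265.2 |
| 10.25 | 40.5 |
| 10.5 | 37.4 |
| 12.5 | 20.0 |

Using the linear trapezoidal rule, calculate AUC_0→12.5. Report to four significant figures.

Trapezoidal AUC_0→12.5:
  [0→1]: (0.0+540.8)/2 × 1 = 270.4
  [1→1.25]: (540.8+551.2)/2 × 0.25 = 136.5
  [1.25→4.25]: (551.2+265.2)/2 × 3 = 1224.6
  [4.25→10.25]: (265.2+40.5)/2 × 6 = 917.1
  [10.25→10.5]: (40.5+37.4)/2 × 0.25 = 9.7375
  [10.5→12.5]: (37.4+20.0)/2 × 2 = 57.4
  Sum = 2615.7375 ng/mL·h

AUC = 2616 ng/mL·h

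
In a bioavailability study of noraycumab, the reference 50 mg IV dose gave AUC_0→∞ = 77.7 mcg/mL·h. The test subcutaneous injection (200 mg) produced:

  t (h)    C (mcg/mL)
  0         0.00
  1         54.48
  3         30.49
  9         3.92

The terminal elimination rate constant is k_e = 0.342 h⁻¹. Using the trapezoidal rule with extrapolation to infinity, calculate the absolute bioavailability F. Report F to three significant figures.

F = 0.730

Trapezoidal AUC_0→9 (subcutaneous injection):
  [0→1]: (0.00+54.48)/2 × 1 = 27.24
  [1→3]: (54.48+30.49)/2 × 2 = 84.97
  [3→9]: (30.49+3.92)/2 × 6 = 103.23
  Sum = 215.44 mcg/mL·h
Tail: C_last/k_e = 3.92/0.342 = 11.462
AUC_0→∞ (subcutaneous injection) = 215.44 + 11.462 = 226.902 mcg/mL·h
F = (AUC_ev/D_ev)/(AUC_iv/D_iv) = (226.902/200)/(77.7/50) = 1.13451/1.554 = 0.7301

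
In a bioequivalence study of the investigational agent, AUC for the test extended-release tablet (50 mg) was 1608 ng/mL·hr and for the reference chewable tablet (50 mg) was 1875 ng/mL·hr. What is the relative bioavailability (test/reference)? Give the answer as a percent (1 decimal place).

F_rel = (AUC_test/D_test) / (AUC_ref/D_ref)
      = (1608/50) / (1875/50)
      = 32.16 / 37.5 = 0.8576 = 85.76%

F_rel = 85.8%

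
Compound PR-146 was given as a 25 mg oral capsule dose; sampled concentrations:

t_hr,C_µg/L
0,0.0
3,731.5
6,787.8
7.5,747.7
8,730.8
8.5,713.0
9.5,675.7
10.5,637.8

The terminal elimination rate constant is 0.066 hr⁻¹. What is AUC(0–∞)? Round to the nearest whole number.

Trapezoidal AUC_0→10.5:
  [0→3]: (0.0+731.5)/2 × 3 = 1097.25
  [3→6]: (731.5+787.8)/2 × 3 = 2278.95
  [6→7.5]: (787.8+747.7)/2 × 1.5 = 1151.625
  [7.5→8]: (747.7+730.8)/2 × 0.5 = 369.625
  [8→8.5]: (730.8+713.0)/2 × 0.5 = 360.95
  [8.5→9.5]: (713.0+675.7)/2 × 1 = 694.35
  [9.5→10.5]: (675.7+637.8)/2 × 1 = 656.75
  Sum = 6609.5 µg/L·hr
Extrapolated tail: C_last / k_e = 637.8 / 0.066 = 9663.636
AUC_0→∞ = 6609.5 + 9663.636 = 16273.136 µg/L·hr

AUC = 16273 µg/L·hr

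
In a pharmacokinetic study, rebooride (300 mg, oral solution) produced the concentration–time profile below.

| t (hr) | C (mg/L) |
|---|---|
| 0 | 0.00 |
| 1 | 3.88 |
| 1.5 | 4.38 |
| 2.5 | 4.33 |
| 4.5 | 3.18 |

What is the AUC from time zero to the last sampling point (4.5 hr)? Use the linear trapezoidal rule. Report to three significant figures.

Trapezoidal AUC_0→4.5:
  [0→1]: (0.00+3.88)/2 × 1 = 1.94
  [1→1.5]: (3.88+4.38)/2 × 0.5 = 2.065
  [1.5→2.5]: (4.38+4.33)/2 × 1 = 4.355
  [2.5→4.5]: (4.33+3.18)/2 × 2 = 7.51
  Sum = 15.87 mg/L·hr

AUC = 15.9 mg/L·hr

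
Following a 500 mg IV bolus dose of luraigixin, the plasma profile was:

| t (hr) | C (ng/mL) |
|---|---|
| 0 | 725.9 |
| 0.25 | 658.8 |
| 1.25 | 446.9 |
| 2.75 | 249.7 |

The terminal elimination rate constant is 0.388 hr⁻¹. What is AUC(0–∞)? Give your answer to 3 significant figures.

Trapezoidal AUC_0→2.75:
  [0→0.25]: (725.9+658.8)/2 × 0.25 = 173.0875
  [0.25→1.25]: (658.8+446.9)/2 × 1 = 552.85
  [1.25→2.75]: (446.9+249.7)/2 × 1.5 = 522.45
  Sum = 1248.3875 ng/mL·hr
Extrapolated tail: C_last / k_e = 249.7 / 0.388 = 643.557
AUC_0→∞ = 1248.3875 + 643.557 = 1891.9445 ng/mL·hr

AUC = 1890 ng/mL·hr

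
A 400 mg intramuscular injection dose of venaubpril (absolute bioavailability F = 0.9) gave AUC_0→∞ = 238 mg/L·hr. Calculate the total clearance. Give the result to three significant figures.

CL = 1.51 L/hr

CL = F × Dose / AUC_0→∞
   = 0.9 × 400 / 238 = 1.51261 L/hr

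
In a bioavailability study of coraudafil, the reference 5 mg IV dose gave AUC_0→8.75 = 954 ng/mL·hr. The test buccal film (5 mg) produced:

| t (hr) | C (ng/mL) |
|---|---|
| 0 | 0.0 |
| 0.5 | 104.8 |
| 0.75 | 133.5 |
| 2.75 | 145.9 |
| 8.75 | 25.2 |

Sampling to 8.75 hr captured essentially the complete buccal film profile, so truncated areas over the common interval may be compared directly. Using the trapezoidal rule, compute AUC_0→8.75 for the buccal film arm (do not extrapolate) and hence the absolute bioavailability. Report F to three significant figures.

F = 0.890

Trapezoidal AUC_0→8.75 (buccal film):
  [0→0.5]: (0.0+104.8)/2 × 0.5 = 26.2
  [0.5→0.75]: (104.8+133.5)/2 × 0.25 = 29.7875
  [0.75→2.75]: (133.5+145.9)/2 × 2 = 279.4
  [2.75→8.75]: (145.9+25.2)/2 × 6 = 513.3
  Sum = 848.6875 ng/mL·hr
F = (AUC_ev/D_ev)/(AUC_iv/D_iv) = (848.6875/5)/(954/5) = 169.7375/190.8 = 0.8896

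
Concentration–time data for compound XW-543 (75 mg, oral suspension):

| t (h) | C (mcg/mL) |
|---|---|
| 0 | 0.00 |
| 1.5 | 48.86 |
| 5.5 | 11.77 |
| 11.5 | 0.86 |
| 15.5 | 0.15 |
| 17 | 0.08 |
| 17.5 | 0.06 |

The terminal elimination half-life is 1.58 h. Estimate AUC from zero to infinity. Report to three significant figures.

AUC = 198 mcg/mL·h

Trapezoidal AUC_0→17.5:
  [0→1.5]: (0.00+48.86)/2 × 1.5 = 36.645
  [1.5→5.5]: (48.86+11.77)/2 × 4 = 121.26
  [5.5→11.5]: (11.77+0.86)/2 × 6 = 37.89
  [11.5→15.5]: (0.86+0.15)/2 × 4 = 2.02
  [15.5→17]: (0.15+0.08)/2 × 1.5 = 0.1725
  [17→17.5]: (0.08+0.06)/2 × 0.5 = 0.035
  Sum = 198.0225 mcg/mL·h
k_e = ln2 / t½ = 0.693147 / 1.58 = 0.4387 h^-1
Extrapolated tail: C_last / k_e = 0.06 / 0.4387 = 0.137
AUC_0→∞ = 198.0225 + 0.137 = 198.1595 mcg/mL·h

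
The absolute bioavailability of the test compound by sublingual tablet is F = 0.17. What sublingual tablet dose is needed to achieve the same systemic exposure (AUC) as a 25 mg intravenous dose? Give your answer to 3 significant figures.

D_sublingual = 147 mg

For equal systemic exposure: F × D_ev = D_iv
D_ev = D_iv / F = 25 / 0.17 = 147.059 mg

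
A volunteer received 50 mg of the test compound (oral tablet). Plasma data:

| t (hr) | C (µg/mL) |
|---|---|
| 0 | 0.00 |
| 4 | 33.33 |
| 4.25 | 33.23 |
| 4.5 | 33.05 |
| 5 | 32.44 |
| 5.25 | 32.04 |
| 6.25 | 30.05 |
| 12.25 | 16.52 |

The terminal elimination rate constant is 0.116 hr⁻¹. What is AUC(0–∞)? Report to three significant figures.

Trapezoidal AUC_0→12.25:
  [0→4]: (0.00+33.33)/2 × 4 = 66.66
  [4→4.25]: (33.33+33.23)/2 × 0.25 = 8.32
  [4.25→4.5]: (33.23+33.05)/2 × 0.25 = 8.285
  [4.5→5]: (33.05+32.44)/2 × 0.5 = 16.3725
  [5→5.25]: (32.44+32.04)/2 × 0.25 = 8.06
  [5.25→6.25]: (32.04+30.05)/2 × 1 = 31.045
  [6.25→12.25]: (30.05+16.52)/2 × 6 = 139.71
  Sum = 278.4525 µg/mL·hr
Extrapolated tail: C_last / k_e = 16.52 / 0.116 = 142.414
AUC_0→∞ = 278.4525 + 142.414 = 420.8665 µg/mL·hr

AUC = 421 µg/mL·hr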